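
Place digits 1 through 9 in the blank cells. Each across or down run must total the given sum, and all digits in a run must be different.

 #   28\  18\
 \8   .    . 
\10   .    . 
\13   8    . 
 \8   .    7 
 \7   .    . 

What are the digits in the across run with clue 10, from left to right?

R3C2 = 13 − 8 = 5 completes the 13 across.
R4C1 = 8 − 7 = 1 completes the 8 across.
Nothing is forced directly, so branch on R5C2, whose candidates are 1 or 2 or 3. If R5C2 = 1: that forces R5C1 = 6, after which R1C1 would have to be in {1,2,3,5,6,7} for the 8 across but in {4,9} for the 28 down — contradiction. If R5C2 = 2: then R5C1 would have to be in {5} for the 7 across but in {3,4,6,7,9} for the 28 down — contradiction. So R5C2 = 3.
R5C1 = 7 − 3 = 4 completes the 7 across.
R1C1 = 6: the only remaining digit allowed by both the 8 across and the 28 down.
R1C2 = 8 − 6 = 2 completes the 8 across.
R2C1 = 28 − 19 = 9 completes the 28 down.
R2C2 = 10 − 9 = 1 completes the 10 across.

9, 1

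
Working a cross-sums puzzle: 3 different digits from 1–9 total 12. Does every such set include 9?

Counterexample: {1,3,8} sums to 12 without using 9.

No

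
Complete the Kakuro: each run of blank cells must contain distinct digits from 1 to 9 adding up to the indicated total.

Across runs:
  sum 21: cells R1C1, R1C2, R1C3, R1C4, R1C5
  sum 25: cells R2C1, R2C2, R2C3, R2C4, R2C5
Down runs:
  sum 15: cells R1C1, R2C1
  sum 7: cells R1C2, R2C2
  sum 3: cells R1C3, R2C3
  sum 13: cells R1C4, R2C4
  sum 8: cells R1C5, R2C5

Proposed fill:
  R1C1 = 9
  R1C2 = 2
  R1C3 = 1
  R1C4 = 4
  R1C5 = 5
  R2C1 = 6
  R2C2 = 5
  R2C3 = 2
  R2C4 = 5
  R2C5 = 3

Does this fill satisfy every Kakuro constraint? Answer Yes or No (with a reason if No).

No — the down run R1C4–R2C4 sums to 9, not 13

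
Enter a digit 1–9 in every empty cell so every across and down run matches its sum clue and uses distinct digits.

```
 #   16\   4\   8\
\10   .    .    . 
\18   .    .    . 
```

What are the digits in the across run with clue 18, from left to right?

9 3 6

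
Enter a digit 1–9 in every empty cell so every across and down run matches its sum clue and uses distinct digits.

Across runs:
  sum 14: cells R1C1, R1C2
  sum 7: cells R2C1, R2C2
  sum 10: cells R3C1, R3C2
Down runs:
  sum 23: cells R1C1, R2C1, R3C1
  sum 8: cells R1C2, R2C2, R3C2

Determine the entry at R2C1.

6

23 in 3 cells must be {6,8,9}.
The 14 across and the 8 down share only 5, so R1C2 = 5.
The 7 across and the 23 down share only 6, so R2C1 = 6.
R2C2 = 7 − 6 = 1 completes the 7 across.
R3C2 = 8 − 6 = 2 completes the 8 down.
R1C1 = 14 − 5 = 9 completes the 14 across.
R3C1 = 10 − 2 = 8 completes the 10 across.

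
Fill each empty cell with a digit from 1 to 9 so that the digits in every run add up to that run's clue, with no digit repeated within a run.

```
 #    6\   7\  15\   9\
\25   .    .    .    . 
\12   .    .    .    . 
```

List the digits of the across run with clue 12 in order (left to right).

Only 6 fits R2C3 under both its across sum 12 and down sum 15.
R1C3 = 15 − 6 = 9 completes the 15 down.
Nothing is forced directly, so branch on R2C1, whose candidates are 1 or 2. If R2C1 = 2: that forces R1C1 = 4, R1C2 = 5, R1C4 = 7, after which R2C2 would have to be in {1,3} for the 12 across but in {2} for the 7 down — contradiction. So R2C1 = 1.
R1C1 = 6 − 1 = 5 completes the 6 down.
No cell is forced outright now. R2C2 can only be 2 or 3 (the digits allowed by both its 12 across and its 7 down). If R2C2 = 2: then R1C2 would have to be in {3,4,7,8} for the 25 across but in {5} for the 7 down — contradiction. So R2C2 = 3.
R1C2 = 7 − 3 = 4 completes the 7 down.
R1C4 = 25 − 18 = 7 completes the 25 across.
R2C4 = 12 − 10 = 2 completes the 12 across.

1 3 6 2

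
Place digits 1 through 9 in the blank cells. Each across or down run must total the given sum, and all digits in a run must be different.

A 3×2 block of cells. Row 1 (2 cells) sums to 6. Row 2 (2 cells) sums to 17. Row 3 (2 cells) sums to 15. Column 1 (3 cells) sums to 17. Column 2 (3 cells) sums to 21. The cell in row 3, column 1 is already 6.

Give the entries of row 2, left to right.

17 in 2 cells must be {8,9}.
(3,2) = 15 − 6 = 9 completes the 15 across.
(2,2) = 8: the only remaining digit allowed by both the 17 across and the 21 down.
(1,2) = 21 − 17 = 4 completes the 21 down.
(2,1) = 17 − 8 = 9 completes the 17 across.
(1,1) = 6 − 4 = 2 completes the 6 across.

9 8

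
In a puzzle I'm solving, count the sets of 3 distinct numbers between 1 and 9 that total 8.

2

3 distinct digits from 1–9 sum between 6 and 24.
Enumerating: {1,2,5}, {1,3,4}.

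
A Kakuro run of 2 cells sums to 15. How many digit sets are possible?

2 distinct digits from 1–9 sum between 3 and 17.
Enumerating: {6,9}, {7,8}.

2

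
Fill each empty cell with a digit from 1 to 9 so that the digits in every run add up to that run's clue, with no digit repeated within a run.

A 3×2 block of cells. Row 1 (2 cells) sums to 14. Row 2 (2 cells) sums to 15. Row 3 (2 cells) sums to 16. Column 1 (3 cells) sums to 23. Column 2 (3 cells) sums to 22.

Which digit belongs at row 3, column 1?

16 in 2 cells must be {7,9}; 23 in 3 cells must be {6,8,9}.
The 16 across and the 23 down share only 9, so (3,1) = 9.
(3,2) = 16 − 9 = 7 completes the 16 across.
Nothing is forced directly, so branch on (1,1), whose candidates are 6 or 8. If (1,1) = 6: then (1,2) would have to be in {8} for the 14 across but in {6,9} for the 22 down — contradiction. So (1,1) = 8.
(1,2) = 14 − 8 = 6 completes the 14 across.
(2,1) = 23 − 17 = 6 completes the 23 down.
(2,2) = 15 − 6 = 9 completes the 15 across.

9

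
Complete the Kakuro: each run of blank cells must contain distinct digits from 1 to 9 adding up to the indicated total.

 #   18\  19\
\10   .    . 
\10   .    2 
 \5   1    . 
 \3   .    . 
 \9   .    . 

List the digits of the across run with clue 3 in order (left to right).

3 in 2 cells must be {1,2}.
R2C1 = 10 − 2 = 8 completes the 10 across.
R3C2 = 5 − 1 = 4 completes the 5 across.
Given what's placed, R4C1 must be 2 to fit the 3 across and 18 down.
R4C2 = 3 − 2 = 1 completes the 3 across.

2 1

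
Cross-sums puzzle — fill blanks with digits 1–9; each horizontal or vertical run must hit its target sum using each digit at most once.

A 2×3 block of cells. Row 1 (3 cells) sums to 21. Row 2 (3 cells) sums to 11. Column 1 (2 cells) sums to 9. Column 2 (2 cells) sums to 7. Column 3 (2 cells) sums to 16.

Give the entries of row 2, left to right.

1 3 7

16 in 2 cells must be {7,9}.
The 11 across and the 16 down share only 7, so (2,3) = 7.
(1,3) = 16 − 7 = 9 completes the 16 down.
Nothing is forced directly, so branch on (2,1), whose candidates are 1 or 3. If (2,1) = 3: then (1,1) would have to be in {4,5,7,8} for the 21 across but in {6} for the 9 down — contradiction. So (2,1) = 1.
(1,1) = 9 − 1 = 8 completes the 9 down.
(1,2) = 21 − 17 = 4 completes the 21 across.
(2,2) = 11 − 8 = 3 completes the 11 across.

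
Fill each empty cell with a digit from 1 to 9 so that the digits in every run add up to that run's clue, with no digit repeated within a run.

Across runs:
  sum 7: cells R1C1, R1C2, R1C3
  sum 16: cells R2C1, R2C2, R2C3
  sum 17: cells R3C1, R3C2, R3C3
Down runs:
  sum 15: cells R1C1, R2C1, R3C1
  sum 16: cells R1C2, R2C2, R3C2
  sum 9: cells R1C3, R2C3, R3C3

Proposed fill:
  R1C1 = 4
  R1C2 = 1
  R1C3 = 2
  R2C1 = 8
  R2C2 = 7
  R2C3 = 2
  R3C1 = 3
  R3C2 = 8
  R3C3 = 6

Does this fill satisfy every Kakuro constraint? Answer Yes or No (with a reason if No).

No — the down run R1C3–R3C3 sums to 10, not 9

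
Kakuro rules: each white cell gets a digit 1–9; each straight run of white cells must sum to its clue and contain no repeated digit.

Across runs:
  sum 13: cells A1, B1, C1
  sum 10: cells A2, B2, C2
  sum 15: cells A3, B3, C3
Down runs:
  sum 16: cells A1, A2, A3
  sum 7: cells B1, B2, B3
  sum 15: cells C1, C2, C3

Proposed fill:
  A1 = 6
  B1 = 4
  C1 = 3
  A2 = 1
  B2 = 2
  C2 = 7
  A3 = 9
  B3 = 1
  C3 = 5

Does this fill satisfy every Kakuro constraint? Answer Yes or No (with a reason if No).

Across: 6+4+3=13; 1+2+7=10; 9+1+5=15. Down: 6+1+9=16; 4+2+1=7; 3+7+5=15. No digit repeats within any run.

Yes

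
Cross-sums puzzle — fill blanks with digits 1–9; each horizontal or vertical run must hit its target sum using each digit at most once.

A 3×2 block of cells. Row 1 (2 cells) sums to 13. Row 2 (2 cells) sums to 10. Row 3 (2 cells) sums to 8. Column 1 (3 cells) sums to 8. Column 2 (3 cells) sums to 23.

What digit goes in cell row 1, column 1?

23 in 3 cells must be {6,8,9}.
The 8 across and the 23 down share only 6, so (3,2) = 6.
(3,1) = 8 − 6 = 2 completes the 8 across.
Given what's placed, (1,1) must be 5 to fit the 13 across and 8 down.
(1,2) = 13 − 5 = 8 completes the 13 across.
(2,1) = 8 − 7 = 1 completes the 8 down.
(2,2) = 10 − 1 = 9 completes the 10 across.

5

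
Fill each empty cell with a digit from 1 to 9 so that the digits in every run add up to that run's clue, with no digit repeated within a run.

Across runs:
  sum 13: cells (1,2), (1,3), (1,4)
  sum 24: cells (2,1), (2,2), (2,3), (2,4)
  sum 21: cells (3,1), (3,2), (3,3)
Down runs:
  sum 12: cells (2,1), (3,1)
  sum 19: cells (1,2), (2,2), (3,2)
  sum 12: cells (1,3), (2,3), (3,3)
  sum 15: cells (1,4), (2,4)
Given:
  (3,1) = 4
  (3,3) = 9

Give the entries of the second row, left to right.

(2,1) = 12 − 4 = 8 completes the 12 down.
(3,2) = 21 − 13 = 8 completes the 21 across.
Nothing is forced directly, so branch on (1,3), whose candidates are 1 or 2. If (1,3) = 1: that forces (2,3) = 2, (2,4) = 9, after which (1,4) would have to be in {3,4,5,7,8,9} for the 13 across but in {6} for the 15 down — contradiction. So (1,3) = 2.
(2,3) = 12 − 11 = 1 completes the 12 down.
No cell is forced outright now. (2,2) can only be 6 or 9 (the digits allowed by both its 24 across and its 19 down). If (2,2) = 9: then (1,2) would have to be in {3,4,5,6,7,8} for the 13 across but in {2} for the 19 down — contradiction. So (2,2) = 6.
(1,2) = 19 − 14 = 5 completes the 19 down.
(1,4) = 13 − 7 = 6 completes the 13 across.
(2,4) = 24 − 15 = 9 completes the 24 across.

8, 6, 1, 9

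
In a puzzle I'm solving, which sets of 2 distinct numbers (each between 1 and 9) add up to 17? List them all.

2 distinct digits from 1–9 sum between 3 and 17.
Only one set works: {8,9}.

{8,9}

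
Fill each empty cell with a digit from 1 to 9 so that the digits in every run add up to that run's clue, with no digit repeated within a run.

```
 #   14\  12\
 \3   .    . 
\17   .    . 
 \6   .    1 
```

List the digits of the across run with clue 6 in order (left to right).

3 in 2 cells must be {1,2}; 17 in 2 cells must be {8,9}.
R1C2 = 2: the only remaining digit allowed by both the 3 across and the 12 down.
R2C2 = 12 − 3 = 9 completes the 12 down.
R3C1 = 6 − 1 = 5 completes the 6 across.
R1C1 = 3 − 2 = 1 completes the 3 across.
R2C1 = 17 − 9 = 8 completes the 17 across.

5 1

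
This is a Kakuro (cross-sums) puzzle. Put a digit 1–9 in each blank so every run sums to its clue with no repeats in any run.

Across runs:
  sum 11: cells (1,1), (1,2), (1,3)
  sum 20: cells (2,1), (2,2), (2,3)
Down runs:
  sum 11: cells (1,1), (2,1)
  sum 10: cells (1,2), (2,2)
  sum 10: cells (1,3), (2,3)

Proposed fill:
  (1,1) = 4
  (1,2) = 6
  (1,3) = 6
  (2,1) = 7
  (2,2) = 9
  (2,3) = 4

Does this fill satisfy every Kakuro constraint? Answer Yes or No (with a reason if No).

No — the down run (1,2)–(2,2) sums to 15, not 10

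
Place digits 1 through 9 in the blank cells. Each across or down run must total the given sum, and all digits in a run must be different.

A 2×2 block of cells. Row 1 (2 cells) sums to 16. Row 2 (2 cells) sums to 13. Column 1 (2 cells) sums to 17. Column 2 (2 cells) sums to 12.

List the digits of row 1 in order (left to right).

9 7

16 in 2 cells must be {7,9}; 17 in 2 cells must be {8,9}.
The 16 across and the 17 down share only 9, so (1,1) = 9.
(1,2) = 16 − 9 = 7 completes the 16 across.
(2,1) = 17 − 9 = 8 completes the 17 down.
(2,2) = 13 − 8 = 5 completes the 13 across.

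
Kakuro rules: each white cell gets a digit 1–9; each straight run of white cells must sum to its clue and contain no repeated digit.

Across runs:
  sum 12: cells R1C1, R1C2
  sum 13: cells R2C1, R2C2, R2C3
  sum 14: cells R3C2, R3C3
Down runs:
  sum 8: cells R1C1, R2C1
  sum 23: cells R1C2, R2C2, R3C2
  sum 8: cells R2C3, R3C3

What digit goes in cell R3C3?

6

23 in 3 cells must be {6,8,9}.
Nothing is forced directly, so branch on R1C2, whose candidates are 8 or 9. If R1C2 = 8: then R1C1 would have to be in {4} for the 12 across but in {1,2,3,5,6,7} for the 8 down — contradiction. So R1C2 = 9.
R1C1 = 12 − 9 = 3 completes the 12 across.
R2C1 = 8 − 3 = 5 completes the 8 down.
R2C2 = 6: the only remaining digit allowed by both the 13 across and the 23 down.
R2C3 = 13 − 11 = 2 completes the 13 across.
R3C2 = 23 − 15 = 8 completes the 23 down.
R3C3 = 14 − 8 = 6 completes the 14 across.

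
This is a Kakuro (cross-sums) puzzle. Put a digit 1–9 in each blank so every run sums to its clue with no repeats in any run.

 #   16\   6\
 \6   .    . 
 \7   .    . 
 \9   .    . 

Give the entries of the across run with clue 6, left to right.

5 1

6 in 3 cells must be {1,2,3}.
Nothing is forced directly, so branch on R2C2, whose candidates are 1 or 2 or 3. If R2C2 = 1: that forces R1C2 = 2, R2C1 = 6, R3C2 = 3, after which R1C1 would have to be in {4} for the 6 across but in {1,2,3,7,8,9} for the 16 down — contradiction. If R2C2 = 2: that forces R1C2 = 1, R2C1 = 5, R3C2 = 3, after which R1C1 would have to be in {5} for the 6 across but in {2,3,4,7,8,9} for the 16 down — contradiction. So R2C2 = 3.
R2C1 = 7 − 3 = 4 completes the 7 across.
Given what's placed, R1C1 must be 5 to fit the 6 across and 16 down.
R1C2 = 6 − 5 = 1 completes the 6 across.
R3C1 = 16 − 9 = 7 completes the 16 down.
R3C2 = 9 − 7 = 2 completes the 9 across.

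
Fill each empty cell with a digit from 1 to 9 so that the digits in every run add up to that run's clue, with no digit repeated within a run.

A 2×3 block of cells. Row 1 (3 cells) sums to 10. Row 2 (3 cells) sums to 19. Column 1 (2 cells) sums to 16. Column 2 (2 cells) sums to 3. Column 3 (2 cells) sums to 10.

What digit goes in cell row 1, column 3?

16 in 2 cells must be {7,9}; 3 in 2 cells must be {1,2}.
The 10 across and the 16 down share only 7, so (1,1) = 7.
(2,1) = 16 − 7 = 9 completes the 16 down.
Given what's placed, (2,2) must be 2 to fit the 19 across and 3 down.
(2,3) = 19 − 11 = 8 completes the 19 across.
(1,2) = 3 − 2 = 1 completes the 3 down.
(1,3) = 10 − 8 = 2 completes the 10 across.

2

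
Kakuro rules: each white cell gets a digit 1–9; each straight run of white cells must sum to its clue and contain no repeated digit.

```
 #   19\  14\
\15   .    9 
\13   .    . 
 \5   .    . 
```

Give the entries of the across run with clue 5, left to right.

4 1

R1C1 = 15 − 9 = 6 completes the 15 across.
Given what's placed, R2C2 must be 4 to fit the 13 across and 14 down.
Given what's placed, R3C1 must be 4 to fit the 5 across and 19 down.
R3C2 = 5 − 4 = 1 completes the 5 across.
R2C1 = 13 − 4 = 9 completes the 13 across.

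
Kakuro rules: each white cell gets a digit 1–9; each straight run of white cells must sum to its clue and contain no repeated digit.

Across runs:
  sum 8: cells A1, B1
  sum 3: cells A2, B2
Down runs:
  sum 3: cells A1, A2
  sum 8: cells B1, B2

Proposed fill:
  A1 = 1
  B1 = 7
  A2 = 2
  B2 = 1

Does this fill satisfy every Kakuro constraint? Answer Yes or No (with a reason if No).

Across: 1+7=8; 2+1=3. Down: 1+2=3; 7+1=8. No digit repeats within any run.

Yes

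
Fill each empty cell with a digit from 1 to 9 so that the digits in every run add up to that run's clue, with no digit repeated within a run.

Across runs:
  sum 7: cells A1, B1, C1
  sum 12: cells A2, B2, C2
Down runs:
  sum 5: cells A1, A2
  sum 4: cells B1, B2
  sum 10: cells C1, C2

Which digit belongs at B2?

3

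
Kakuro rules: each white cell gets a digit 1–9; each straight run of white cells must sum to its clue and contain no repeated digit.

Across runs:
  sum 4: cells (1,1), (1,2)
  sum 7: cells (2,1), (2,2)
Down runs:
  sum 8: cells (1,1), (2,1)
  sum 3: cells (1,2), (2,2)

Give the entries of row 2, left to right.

4 in 2 cells must be {1,3}; 3 in 2 cells must be {1,2}.
The 4 across and the 3 down share only 1, so (1,2) = 1.
(2,2) = 3 − 1 = 2 completes the 3 down.
(1,1) = 4 − 1 = 3 completes the 4 across.
(2,1) = 7 − 2 = 5 completes the 7 across.

5, 2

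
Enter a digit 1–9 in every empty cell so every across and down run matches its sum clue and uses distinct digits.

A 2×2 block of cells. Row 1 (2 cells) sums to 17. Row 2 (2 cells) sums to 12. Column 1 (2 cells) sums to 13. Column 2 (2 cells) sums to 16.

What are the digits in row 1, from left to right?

8, 9

17 in 2 cells must be {8,9}; 16 in 2 cells must be {7,9}.
The 17 across and the 16 down share only 9, so (1,2) = 9.
(2,2) = 16 − 9 = 7 completes the 16 down.
(1,1) = 17 − 9 = 8 completes the 17 across.
(2,1) = 12 − 7 = 5 completes the 12 across.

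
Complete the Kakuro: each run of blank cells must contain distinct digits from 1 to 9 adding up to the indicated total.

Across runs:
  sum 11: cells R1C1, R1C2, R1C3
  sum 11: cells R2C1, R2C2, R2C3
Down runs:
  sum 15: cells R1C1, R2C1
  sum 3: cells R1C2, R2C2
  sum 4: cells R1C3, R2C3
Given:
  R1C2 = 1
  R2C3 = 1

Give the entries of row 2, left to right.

8, 2, 1

3 in 2 cells must be {1,2}; 4 in 2 cells must be {1,3}.
R1C3 = 4 − 1 = 3 completes the 4 down.
R2C2 = 3 − 1 = 2 completes the 3 down.
R1C1 = 11 − 4 = 7 completes the 11 across.
R2C1 = 11 − 3 = 8 completes the 11 across.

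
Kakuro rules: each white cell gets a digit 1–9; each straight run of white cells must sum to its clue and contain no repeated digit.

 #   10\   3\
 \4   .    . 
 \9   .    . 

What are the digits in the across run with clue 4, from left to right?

3 1

4 in 2 cells must be {1,3}; 3 in 2 cells must be {1,2}.
The 4 across and the 3 down share only 1, so R1C2 = 1.
R2C2 = 3 − 1 = 2 completes the 3 down.
R1C1 = 4 − 1 = 3 completes the 4 across.
R2C1 = 9 − 2 = 7 completes the 9 across.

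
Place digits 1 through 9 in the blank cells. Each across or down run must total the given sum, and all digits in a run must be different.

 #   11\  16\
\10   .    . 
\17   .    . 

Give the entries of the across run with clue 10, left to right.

17 in 2 cells must be {8,9}; 16 in 2 cells must be {7,9}.
The 17 across and the 16 down share only 9, so R2C2 = 9.
R1C2 = 16 − 9 = 7 completes the 16 down.
R2C1 = 17 − 9 = 8 completes the 17 across.
R1C1 = 10 − 7 = 3 completes the 10 across.

3, 7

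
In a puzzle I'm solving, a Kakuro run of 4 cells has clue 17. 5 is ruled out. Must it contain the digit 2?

Counterexample: {1,3,4,9} sums to 17 under that restriction without using 2.

No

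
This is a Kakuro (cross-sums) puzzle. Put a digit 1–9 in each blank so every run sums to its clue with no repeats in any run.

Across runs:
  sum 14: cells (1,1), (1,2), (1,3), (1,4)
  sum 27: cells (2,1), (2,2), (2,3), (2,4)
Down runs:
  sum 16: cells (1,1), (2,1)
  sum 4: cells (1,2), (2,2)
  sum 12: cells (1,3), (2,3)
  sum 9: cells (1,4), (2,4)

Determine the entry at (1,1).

16 in 2 cells must be {7,9}; 4 in 2 cells must be {1,3}.
Only 7 fits (1,1) under both its across sum 14 and down sum 16.

7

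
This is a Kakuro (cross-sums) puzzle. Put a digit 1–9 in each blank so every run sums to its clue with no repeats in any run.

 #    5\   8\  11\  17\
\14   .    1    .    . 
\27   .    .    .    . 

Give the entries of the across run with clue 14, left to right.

2 1 3 8

17 in 2 cells must be {8,9}.
Given what's placed, R1C4 must be 8 to fit the 14 across and 17 down.
R2C2 = 8 − 1 = 7 completes the 8 down.
R2C4 = 17 − 8 = 9 completes the 17 down.
R2C1 = 3: the only remaining digit allowed by both the 27 across and the 5 down.
R2C3 = 27 − 19 = 8 completes the 27 across.
R1C1 = 5 − 3 = 2 completes the 5 down.
R1C3 = 14 − 11 = 3 completes the 14 across.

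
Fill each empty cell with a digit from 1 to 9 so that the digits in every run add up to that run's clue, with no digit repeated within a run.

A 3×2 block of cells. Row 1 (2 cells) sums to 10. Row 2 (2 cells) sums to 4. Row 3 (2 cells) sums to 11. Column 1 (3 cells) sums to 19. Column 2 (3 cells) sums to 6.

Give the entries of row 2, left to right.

3, 1

4 in 2 cells must be {1,3}; 6 in 3 cells must be {1,2,3}.
The 4 across and the 19 down share only 3, so (2,1) = 3.
(2,2) = 4 − 3 = 1 completes the 4 across.
Nothing is forced directly, so branch on (1,1), whose candidates are 7 or 9. If (1,1) = 9: then (1,2) would have to be in {1} for the 10 across but in {2,3} for the 6 down — contradiction. So (1,1) = 7.
(1,2) = 10 − 7 = 3 completes the 10 across.
(3,1) = 19 − 10 = 9 completes the 19 down.
(3,2) = 11 − 9 = 2 completes the 11 across.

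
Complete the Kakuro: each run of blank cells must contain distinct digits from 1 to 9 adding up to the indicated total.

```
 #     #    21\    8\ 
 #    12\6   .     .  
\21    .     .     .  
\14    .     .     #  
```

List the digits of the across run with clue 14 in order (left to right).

5 9

Nothing is forced directly, so branch on R1C2, whose candidates are 4 or 5. If R1C2 = 5: that forces R1C3 = 1, R2C3 = 7, R3C2 = 9, after which R2C2 would have to be in {5,6,8,9} for the 21 across but in {7} for the 21 down — contradiction. So R1C2 = 4.
R1C3 = 6 − 4 = 2 completes the 6 across.
R2C3 = 8 − 2 = 6 completes the 8 down.
R2C2 = 8: the only remaining digit allowed by both the 21 across and the 21 down.
R3C2 = 21 − 12 = 9 completes the 21 down.
R2C1 = 21 − 14 = 7 completes the 21 across.
R3C1 = 14 − 9 = 5 completes the 14 across.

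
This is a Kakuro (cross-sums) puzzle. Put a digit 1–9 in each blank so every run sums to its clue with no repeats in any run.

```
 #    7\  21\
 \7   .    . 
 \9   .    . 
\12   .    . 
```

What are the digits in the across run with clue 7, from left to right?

7 in 3 cells must be {1,2,4}.
The 12 across and the 7 down share only 4, so R3C1 = 4.
R3C2 = 12 − 4 = 8 completes the 12 across.
Nothing is forced directly, so branch on R1C1, whose candidates are 1 or 2. If R1C1 = 2: then R1C2 would have to be in {5} for the 7 across but in {4,6,7,9} for the 21 down — contradiction. So R1C1 = 1.
R1C2 = 7 − 1 = 6 completes the 7 across.
R2C1 = 7 − 5 = 2 completes the 7 down.
R2C2 = 9 − 2 = 7 completes the 9 across.

1, 6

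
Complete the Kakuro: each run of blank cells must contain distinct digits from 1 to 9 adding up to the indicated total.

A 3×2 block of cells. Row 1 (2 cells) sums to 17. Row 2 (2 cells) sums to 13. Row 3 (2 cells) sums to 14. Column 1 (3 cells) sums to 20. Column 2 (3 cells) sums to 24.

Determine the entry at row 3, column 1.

17 in 2 cells must be {8,9}; 24 in 3 cells must be {7,8,9}.
Nothing is forced directly, so branch on (1,1), whose candidates are 8 or 9. If (1,1) = 8: that forces (1,2) = 9, (3,2) = 8, (2,2) = 7, after which (3,1) would have to be in {6} for the 14 across but in {3,5,7,9} for the 20 down — contradiction. So (1,1) = 9.
(1,2) = 17 − 9 = 8 completes the 17 across.
Given what's placed, (3,2) must be 9 to fit the 14 across and 24 down.
(2,2) = 24 − 17 = 7 completes the 24 down.
(3,1) = 14 − 9 = 5 completes the 14 across.
(2,1) = 13 − 7 = 6 completes the 13 across.

5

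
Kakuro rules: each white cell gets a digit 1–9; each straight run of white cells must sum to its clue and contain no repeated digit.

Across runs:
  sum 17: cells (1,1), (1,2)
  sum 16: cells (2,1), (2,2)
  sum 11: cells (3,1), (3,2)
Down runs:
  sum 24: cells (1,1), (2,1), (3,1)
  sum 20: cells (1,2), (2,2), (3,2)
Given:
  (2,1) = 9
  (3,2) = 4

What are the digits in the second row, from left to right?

9, 7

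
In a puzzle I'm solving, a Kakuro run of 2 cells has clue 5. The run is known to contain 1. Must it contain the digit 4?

Yes

The only way to make 5 from 2 distinct digits under that restriction is {1,4}, which contains 4.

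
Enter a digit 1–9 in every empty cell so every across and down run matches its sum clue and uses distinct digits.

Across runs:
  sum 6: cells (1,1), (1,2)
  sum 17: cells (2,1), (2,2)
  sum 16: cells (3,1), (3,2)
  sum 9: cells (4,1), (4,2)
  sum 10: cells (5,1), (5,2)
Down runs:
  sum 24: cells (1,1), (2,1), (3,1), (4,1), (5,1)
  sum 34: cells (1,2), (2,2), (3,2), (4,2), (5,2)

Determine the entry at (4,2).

8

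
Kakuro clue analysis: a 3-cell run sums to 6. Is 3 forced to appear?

The only way to make 6 from 3 distinct digits is {1,2,3}, which contains 3.

Yes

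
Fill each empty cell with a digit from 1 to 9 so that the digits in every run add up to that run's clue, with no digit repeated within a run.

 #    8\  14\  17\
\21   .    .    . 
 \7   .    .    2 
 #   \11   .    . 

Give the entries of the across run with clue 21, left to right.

7 in 3 cells must be {1,2,4}.
R2C1 = 1: the only remaining digit allowed by both the 7 across and the 8 down.
R2C2 = 7 − 3 = 4 completes the 7 across.
R1C1 = 8 − 1 = 7 completes the 8 down.
Nothing is forced directly, so branch on R1C2, whose candidates are 8 or 9. If R1C2 = 9: then R1C3 would have to be in {5} for the 21 across but in {6,7,8,9} for the 17 down — contradiction. So R1C2 = 8.
R1C3 = 21 − 15 = 6 completes the 21 across.
R3C2 = 14 − 12 = 2 completes the 14 down.
R3C3 = 11 − 2 = 9 completes the 11 across.

7 8 6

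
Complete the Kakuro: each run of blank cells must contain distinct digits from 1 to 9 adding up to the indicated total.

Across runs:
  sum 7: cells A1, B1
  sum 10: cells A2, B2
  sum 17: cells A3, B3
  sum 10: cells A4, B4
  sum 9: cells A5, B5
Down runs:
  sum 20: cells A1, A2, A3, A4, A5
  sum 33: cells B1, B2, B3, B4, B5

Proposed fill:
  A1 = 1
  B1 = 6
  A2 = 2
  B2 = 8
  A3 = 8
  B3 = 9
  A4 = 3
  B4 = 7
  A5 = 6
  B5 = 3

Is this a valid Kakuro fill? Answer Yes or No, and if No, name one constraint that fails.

Across: 1+6=7; 2+8=10; 8+9=17; 3+7=10; 6+3=9. Down: 1+2+8+3+6=20; 6+8+9+7+3=33. No digit repeats within any run.

Yes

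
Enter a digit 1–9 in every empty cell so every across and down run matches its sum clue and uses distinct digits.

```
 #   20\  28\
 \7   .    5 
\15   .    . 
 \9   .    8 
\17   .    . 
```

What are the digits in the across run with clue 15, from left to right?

17 in 2 cells must be {8,9}.
R1C1 = 7 − 5 = 2 completes the 7 across.
R3C1 = 9 − 8 = 1 completes the 9 across.
Given what's placed, R4C2 must be 9 to fit the 17 across and 28 down.
R2C2 = 28 − 22 = 6 completes the 28 down.
R4C1 = 17 − 9 = 8 completes the 17 across.
R2C1 = 15 − 6 = 9 completes the 15 across.

9 6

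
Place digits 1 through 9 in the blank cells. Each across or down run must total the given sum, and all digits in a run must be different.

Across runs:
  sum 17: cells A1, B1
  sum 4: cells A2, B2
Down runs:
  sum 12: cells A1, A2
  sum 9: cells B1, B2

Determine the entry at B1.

17 in 2 cells must be {8,9}; 4 in 2 cells must be {1,3}.
The 17 across and the 9 down share only 8, so B1 = 8.
The 4 across and the 12 down share only 3, so A2 = 3.
B2 = 4 − 3 = 1 completes the 4 across.
A1 = 17 − 8 = 9 completes the 17 across.

8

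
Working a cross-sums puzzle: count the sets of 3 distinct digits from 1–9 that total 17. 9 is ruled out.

4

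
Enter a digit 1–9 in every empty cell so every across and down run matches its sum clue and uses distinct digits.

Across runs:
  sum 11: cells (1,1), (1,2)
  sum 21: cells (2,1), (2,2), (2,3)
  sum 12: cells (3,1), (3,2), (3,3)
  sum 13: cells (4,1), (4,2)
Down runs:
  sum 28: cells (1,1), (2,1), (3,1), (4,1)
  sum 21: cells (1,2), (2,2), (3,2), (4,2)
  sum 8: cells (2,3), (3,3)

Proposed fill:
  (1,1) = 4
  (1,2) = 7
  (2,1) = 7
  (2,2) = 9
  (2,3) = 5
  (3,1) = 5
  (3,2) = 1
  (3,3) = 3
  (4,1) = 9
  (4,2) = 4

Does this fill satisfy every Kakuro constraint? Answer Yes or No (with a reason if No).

No — the down run (1,1)–(4,1) sums to 25, not 28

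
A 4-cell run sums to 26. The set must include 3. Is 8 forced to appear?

Yes

The only way to make 26 from 4 distinct digits under that restriction is {3,6,8,9}, which contains 8.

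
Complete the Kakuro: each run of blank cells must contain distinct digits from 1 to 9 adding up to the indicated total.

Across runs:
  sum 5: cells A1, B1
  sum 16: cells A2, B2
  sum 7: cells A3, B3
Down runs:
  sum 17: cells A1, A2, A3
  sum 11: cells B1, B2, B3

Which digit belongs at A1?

16 in 2 cells must be {7,9}.
The 16 across and the 11 down share only 7, so B2 = 7.
A2 = 16 − 7 = 9 completes the 16 across.
Nothing is forced directly, so branch on B1, whose candidates are 1 or 3. If B1 = 1: then A1 would have to be in {4} for the 5 across but in {1,2,3,5,6,7} for the 17 down — contradiction. So B1 = 3.
A1 = 5 − 3 = 2 completes the 5 across.
A3 = 17 − 11 = 6 completes the 17 down.
B3 = 7 − 6 = 1 completes the 7 across.

2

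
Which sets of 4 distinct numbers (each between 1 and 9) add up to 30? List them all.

4 distinct digits from 1–9 sum between 10 and 30.
Only one set works: {6,7,8,9}.

{6,7,8,9}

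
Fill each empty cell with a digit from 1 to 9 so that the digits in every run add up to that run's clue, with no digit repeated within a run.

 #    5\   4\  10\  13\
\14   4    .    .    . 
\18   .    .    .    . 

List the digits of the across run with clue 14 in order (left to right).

4 in 2 cells must be {1,3}.
R2C1 = 5 − 4 = 1 completes the 5 down.
R2C2 = 3: the only remaining digit allowed by both the 18 across and the 4 down.
R1C2 = 4 − 3 = 1 completes the 4 down.
Nothing is forced directly, so branch on R1C4, whose candidates are 6 or 7. If R1C4 = 6: that forces R1C3 = 3, after which R2C3 would have to be in {5,6,8,9} for the 18 across but in {7} for the 10 down — contradiction. So R1C4 = 7.
R1C3 = 14 − 12 = 2 completes the 14 across.
R2C3 = 10 − 2 = 8 completes the 10 down.
R2C4 = 18 − 12 = 6 completes the 18 across.

4 1 2 7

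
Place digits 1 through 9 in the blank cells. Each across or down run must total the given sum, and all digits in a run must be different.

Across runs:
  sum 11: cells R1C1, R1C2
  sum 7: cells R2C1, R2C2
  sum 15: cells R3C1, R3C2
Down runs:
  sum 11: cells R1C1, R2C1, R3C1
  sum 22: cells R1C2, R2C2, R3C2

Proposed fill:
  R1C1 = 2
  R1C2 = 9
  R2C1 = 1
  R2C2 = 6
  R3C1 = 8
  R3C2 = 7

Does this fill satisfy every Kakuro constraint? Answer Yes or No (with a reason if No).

Across: 2+9=11; 1+6=7; 8+7=15. Down: 2+1+8=11; 9+6+7=22. No digit repeats within any run.

Yes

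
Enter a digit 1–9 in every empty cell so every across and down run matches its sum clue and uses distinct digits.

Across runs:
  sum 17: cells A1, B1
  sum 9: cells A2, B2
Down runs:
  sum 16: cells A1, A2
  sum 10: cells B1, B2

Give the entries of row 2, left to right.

7, 2

17 in 2 cells must be {8,9}; 16 in 2 cells must be {7,9}.
The 17 across and the 16 down share only 9, so A1 = 9.
B1 = 17 − 9 = 8 completes the 17 across.
A2 = 16 − 9 = 7 completes the 16 down.
B2 = 9 − 7 = 2 completes the 9 across.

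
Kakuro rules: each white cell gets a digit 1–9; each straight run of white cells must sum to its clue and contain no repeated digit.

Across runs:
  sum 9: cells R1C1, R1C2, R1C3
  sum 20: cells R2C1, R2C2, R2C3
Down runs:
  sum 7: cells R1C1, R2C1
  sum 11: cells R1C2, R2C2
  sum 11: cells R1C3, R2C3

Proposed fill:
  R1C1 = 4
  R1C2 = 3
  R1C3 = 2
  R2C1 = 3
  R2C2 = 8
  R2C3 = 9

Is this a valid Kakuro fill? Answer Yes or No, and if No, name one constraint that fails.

Yes

Across: 4+3+2=9; 3+8+9=20. Down: 4+3=7; 3+8=11; 2+9=11. No digit repeats within any run.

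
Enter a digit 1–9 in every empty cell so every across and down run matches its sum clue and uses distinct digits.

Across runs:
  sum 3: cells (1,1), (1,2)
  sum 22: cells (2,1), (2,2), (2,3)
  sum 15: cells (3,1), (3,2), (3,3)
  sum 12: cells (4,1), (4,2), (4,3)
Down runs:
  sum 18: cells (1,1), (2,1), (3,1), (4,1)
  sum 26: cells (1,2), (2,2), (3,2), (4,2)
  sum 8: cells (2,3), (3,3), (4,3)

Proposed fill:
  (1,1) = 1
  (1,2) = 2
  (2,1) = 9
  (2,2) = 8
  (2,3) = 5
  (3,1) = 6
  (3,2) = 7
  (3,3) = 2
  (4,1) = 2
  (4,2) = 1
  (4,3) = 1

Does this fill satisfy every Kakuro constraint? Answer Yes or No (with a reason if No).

No — the down run (1,2)–(4,2) sums to 18, not 26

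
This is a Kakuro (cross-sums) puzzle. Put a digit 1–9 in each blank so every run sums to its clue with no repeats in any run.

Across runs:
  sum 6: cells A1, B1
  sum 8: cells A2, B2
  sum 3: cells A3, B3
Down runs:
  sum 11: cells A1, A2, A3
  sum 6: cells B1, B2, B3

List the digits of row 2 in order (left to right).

5 3

3 in 2 cells must be {1,2}; 6 in 3 cells must be {1,2,3}.
Nothing is forced directly, so branch on B1, whose candidates are 1 or 2. If B1 = 1: that forces A1 = 5, A2 = 2, after which B2 would have to be in {6} for the 8 across but in {2,3} for the 6 down — contradiction. So B1 = 2.
A1 = 6 − 2 = 4 completes the 6 across.
Given what's placed, B3 must be 1 to fit the 3 across and 6 down.
B2 = 6 − 3 = 3 completes the 6 down.
A3 = 3 − 1 = 2 completes the 3 across.
A2 = 8 − 3 = 5 completes the 8 across.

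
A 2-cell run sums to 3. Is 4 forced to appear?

No

The only way to make 3 from 2 distinct digits is {1,2}, which does not contain 4.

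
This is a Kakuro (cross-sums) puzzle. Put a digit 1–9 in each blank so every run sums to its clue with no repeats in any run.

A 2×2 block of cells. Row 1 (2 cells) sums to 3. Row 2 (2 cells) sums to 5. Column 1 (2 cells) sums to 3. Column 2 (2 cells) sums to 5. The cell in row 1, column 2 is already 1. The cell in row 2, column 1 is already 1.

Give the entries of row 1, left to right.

3 in 2 cells must be {1,2}.
(1,1) = 3 − 1 = 2 completes the 3 across.
(2,2) = 5 − 1 = 4 completes the 5 across.

2, 1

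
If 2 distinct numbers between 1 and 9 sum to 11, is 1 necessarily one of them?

Counterexample: {2,9} sums to 11 without using 1.

No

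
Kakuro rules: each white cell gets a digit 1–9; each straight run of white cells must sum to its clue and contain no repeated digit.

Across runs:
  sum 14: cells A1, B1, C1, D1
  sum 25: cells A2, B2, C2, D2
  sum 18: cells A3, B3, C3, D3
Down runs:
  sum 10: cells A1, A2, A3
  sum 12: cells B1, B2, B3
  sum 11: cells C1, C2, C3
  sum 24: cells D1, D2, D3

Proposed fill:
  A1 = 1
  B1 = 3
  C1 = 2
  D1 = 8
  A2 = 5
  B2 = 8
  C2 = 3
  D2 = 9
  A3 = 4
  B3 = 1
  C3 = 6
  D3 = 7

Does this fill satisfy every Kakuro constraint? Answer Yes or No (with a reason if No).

Yes

Across: 1+3+2+8=14; 5+8+3+9=25; 4+1+6+7=18. Down: 1+5+4=10; 3+8+1=12; 2+3+6=11; 8+9+7=24. No digit repeats within any run.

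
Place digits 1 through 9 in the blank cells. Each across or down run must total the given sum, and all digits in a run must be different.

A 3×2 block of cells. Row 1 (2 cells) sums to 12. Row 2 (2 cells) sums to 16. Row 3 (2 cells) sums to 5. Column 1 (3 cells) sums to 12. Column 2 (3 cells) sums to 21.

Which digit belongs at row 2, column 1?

16 in 2 cells must be {7,9}.
The 5 across and the 21 down share only 4, so (3,2) = 4.
Given what's placed, (2,2) must be 9 to fit the 16 across and 21 down.
(3,1) = 5 − 4 = 1 completes the 5 across.
(1,2) = 21 − 13 = 8 completes the 21 down.
(2,1) = 16 − 9 = 7 completes the 16 across.
(1,1) = 12 − 8 = 4 completes the 12 across.

7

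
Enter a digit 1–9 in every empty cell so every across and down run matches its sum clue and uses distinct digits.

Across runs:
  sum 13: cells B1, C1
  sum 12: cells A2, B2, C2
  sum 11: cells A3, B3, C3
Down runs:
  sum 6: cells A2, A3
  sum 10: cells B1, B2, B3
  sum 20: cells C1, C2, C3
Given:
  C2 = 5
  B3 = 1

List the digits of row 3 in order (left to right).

Nothing is forced directly, so branch on A3, whose candidates are 2 or 4. If A3 = 4: then A2 would have to be in {1,3,4,6} for the 12 across but in {2} for the 6 down — contradiction. So A3 = 2.
A2 = 6 − 2 = 4 completes the 6 down.
B2 = 12 − 9 = 3 completes the 12 across.
C3 = 11 − 3 = 8 completes the 11 across.
B1 = 10 − 4 = 6 completes the 10 down.
C1 = 13 − 6 = 7 completes the 13 across.

2, 1, 8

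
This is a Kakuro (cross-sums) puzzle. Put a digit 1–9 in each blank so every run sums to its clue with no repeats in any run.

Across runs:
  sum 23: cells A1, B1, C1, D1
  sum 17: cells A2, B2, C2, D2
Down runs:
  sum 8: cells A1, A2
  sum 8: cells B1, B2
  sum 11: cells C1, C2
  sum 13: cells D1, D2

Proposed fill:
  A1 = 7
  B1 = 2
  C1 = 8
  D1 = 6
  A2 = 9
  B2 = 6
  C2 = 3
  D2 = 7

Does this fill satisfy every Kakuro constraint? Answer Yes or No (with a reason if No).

No — the across run A2–D2 sums to 25, not 17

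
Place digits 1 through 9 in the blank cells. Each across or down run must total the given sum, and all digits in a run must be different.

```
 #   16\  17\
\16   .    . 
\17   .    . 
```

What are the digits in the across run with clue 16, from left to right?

16 in 2 cells must be {7,9}; 17 in 2 cells must be {8,9}.
The 16 across and the 17 down share only 9, so R1C2 = 9.
The 17 across and the 16 down share only 9, so R2C1 = 9.
R2C2 = 17 − 9 = 8 completes the 17 across.
R1C1 = 16 − 9 = 7 completes the 16 across.

7 9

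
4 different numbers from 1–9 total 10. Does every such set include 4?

Yes

The only way to make 10 from 4 distinct digits is {1,2,3,4}, which contains 4.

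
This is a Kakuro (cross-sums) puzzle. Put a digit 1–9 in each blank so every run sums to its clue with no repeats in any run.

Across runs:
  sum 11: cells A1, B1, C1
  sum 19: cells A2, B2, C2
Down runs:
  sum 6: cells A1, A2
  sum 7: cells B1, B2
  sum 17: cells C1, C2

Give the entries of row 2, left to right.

4 6 9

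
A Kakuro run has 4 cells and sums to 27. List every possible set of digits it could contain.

{3,7,8,9}; {4,6,8,9}; {5,6,7,9}

4 distinct digits from 1–9 sum between 10 and 30.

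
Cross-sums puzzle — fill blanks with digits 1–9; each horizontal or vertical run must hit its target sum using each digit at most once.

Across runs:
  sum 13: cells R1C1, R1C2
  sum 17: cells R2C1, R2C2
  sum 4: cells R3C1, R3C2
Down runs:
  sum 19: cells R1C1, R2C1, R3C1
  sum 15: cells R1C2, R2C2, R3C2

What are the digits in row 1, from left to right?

17 in 2 cells must be {8,9}; 4 in 2 cells must be {1,3}.
The 4 across and the 19 down share only 3, so R3C1 = 3.
R3C2 = 4 − 3 = 1 completes the 4 across.
Given what's placed, R2C1 must be 9 to fit the 17 across and 19 down.
R2C2 = 17 − 9 = 8 completes the 17 across.
R1C1 = 19 − 12 = 7 completes the 19 down.
R1C2 = 13 − 7 = 6 completes the 13 across.

7 6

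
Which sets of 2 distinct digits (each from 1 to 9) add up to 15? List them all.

2 distinct digits from 1–9 sum between 3 and 17.

{6,9}; {7,8}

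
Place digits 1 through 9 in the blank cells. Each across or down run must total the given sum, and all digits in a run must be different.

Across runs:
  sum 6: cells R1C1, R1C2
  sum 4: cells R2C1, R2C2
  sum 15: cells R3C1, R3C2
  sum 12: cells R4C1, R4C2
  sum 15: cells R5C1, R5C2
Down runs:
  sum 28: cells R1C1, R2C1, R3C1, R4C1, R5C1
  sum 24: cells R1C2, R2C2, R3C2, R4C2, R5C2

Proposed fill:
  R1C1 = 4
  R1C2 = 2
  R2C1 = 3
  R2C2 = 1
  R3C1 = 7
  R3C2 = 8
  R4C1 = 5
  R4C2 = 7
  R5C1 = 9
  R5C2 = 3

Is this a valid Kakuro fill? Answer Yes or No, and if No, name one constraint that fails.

No — the across run R5C1–R5C2 sums to 12, not 15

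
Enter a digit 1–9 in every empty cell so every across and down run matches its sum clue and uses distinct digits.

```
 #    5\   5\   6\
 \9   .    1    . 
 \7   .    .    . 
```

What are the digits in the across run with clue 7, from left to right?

2, 4, 1

7 in 3 cells must be {1,2,4}.
R2C2 = 5 − 1 = 4 completes the 5 down.
No cell is forced outright now. R1C1 can only be 2 or 3 (the digits allowed by both its 9 across and its 5 down). If R1C1 = 2: then R1C3 would have to be in {6} for the 9 across but in {1,2,4,5} for the 6 down — contradiction. So R1C1 = 3.
R1C3 = 9 − 4 = 5 completes the 9 across.
R2C1 = 5 − 3 = 2 completes the 5 down.
R2C3 = 7 − 6 = 1 completes the 7 across.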